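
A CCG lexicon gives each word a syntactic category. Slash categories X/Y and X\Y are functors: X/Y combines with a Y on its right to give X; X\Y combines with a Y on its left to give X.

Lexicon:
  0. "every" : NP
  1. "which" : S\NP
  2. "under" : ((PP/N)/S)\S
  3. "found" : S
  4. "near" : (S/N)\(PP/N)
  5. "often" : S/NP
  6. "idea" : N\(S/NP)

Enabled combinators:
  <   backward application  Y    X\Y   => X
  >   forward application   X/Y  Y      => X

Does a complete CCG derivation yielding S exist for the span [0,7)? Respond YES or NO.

YES

[0,7] S   >
  [0,5] S/N   <
    [0,4] PP/N   >
      [0,3] (PP/N)/S   <
        [0,2] S   <
          [0,1] "every" : NP
          [1,2] "which" : S\NP
        [2,3] "under" : ((PP/N)/S)\S
      [3,4] "found" : S
    [4,5] "near" : (S/N)\(PP/N)
  [5,7] N   <
    [5,6] "often" : S/NP
    [6,7] "idea" : N\(S/NP)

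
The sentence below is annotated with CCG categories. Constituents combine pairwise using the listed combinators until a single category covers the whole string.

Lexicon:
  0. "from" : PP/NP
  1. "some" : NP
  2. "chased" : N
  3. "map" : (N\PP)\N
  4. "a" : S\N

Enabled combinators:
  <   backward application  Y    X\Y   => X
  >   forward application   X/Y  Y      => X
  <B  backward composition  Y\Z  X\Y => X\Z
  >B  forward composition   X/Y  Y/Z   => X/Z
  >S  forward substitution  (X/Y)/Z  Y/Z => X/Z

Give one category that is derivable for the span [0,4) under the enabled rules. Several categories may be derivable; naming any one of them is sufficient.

[0,5] S   <
  [0,4] N   <
    [0,2] PP   >
      [0,1] "from" : PP/NP
      [1,2] "some" : NP
    [2,4] N\PP   <
      [2,3] "chased" : N
      [3,4] "map" : (N\PP)\N
  [4,5] "a" : S\N

N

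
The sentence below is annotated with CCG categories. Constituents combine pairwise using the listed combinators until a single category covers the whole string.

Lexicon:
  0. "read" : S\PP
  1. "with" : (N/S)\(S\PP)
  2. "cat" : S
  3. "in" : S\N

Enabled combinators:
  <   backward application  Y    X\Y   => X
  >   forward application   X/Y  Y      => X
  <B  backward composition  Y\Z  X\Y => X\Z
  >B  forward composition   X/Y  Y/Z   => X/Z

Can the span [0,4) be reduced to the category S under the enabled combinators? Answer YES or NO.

YES

[0,4] S   <
  [0,3] N   >
    [0,2] N/S   <
      [0,1] "read" : S\PP
      [1,2] "with" : (N/S)\(S\PP)
    [2,3] "cat" : S
  [3,4] "in" : S\N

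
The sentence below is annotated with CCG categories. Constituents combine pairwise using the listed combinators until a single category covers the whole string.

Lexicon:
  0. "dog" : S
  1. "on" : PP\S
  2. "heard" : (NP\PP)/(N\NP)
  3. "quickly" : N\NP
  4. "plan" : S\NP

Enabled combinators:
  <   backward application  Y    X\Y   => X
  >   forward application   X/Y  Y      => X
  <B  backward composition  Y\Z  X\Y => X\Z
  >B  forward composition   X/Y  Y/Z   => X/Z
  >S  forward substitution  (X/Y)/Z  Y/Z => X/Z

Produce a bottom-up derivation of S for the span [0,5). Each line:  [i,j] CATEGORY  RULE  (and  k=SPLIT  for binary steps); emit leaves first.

[0,5] S   <
  [0,4] NP   <
    [0,2] PP   <
      [0,1] "dog" : S
      [1,2] "on" : PP\S
    [2,4] NP\PP   >
      [2,3] "heard" : (NP\PP)/(N\NP)
      [3,4] "quickly" : N\NP
  [4,5] "plan" : S\NP

[0,1] S  lex  "dog"
[1,2] PP\S  lex  "on"
[0,2] PP  <  k=1
[2,3] (NP\PP)/(N\NP)  lex  "heard"
[3,4] N\NP  lex  "quickly"
[2,4] NP\PP  >  k=3
[0,4] NP  <  k=2
[4,5] S\NP  lex  "plan"
[0,5] S  <  k=4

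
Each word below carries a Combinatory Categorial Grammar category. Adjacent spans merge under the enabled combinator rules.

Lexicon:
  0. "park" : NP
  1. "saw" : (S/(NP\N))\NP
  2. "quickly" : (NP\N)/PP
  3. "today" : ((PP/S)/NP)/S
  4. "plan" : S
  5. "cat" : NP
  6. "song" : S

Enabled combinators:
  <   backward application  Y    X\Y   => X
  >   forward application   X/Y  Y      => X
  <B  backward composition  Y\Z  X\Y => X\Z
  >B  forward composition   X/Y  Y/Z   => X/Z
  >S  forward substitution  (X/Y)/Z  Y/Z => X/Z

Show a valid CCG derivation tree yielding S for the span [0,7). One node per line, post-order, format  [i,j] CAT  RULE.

[0,7] S   >
  [0,2] S/(NP\N)   <
    [0,1] "park" : NP
    [1,2] "saw" : (S/(NP\N))\NP
  [2,7] NP\N   >
    [2,3] "quickly" : (NP\N)/PP
    [3,7] PP   >
      [3,6] PP/S   >
        [3,5] (PP/S)/NP   >
          [3,4] "today" : ((PP/S)/NP)/S
          [4,5] "plan" : S
        [5,6] "cat" : NP
      [6,7] "song" : S

[0,1] NP  lex  "park"
[1,2] (S/(NP\N))\NP  lex  "saw"
[0,2] S/(NP\N)  <  k=1
[2,3] (NP\N)/PP  lex  "quickly"
[3,4] ((PP/S)/NP)/S  lex  "today"
[4,5] S  lex  "plan"
[3,5] (PP/S)/NP  >  k=4
[5,6] NP  lex  "cat"
[3,6] PP/S  >  k=5
[6,7] S  lex  "song"
[3,7] PP  >  k=6
[2,7] NP\N  >  k=3
[0,7] S  >  k=2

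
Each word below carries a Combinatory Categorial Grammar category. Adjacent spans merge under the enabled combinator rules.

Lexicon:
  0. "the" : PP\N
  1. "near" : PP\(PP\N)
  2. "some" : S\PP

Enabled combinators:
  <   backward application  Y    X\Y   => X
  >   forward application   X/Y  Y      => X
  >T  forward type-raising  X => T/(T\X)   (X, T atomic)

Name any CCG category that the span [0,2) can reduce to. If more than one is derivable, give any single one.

[0,3] S   <
  [0,2] PP   <
    [0,1] "the" : PP\N
    [1,2] "near" : PP\(PP\N)
  [2,3] "some" : S\PP

PP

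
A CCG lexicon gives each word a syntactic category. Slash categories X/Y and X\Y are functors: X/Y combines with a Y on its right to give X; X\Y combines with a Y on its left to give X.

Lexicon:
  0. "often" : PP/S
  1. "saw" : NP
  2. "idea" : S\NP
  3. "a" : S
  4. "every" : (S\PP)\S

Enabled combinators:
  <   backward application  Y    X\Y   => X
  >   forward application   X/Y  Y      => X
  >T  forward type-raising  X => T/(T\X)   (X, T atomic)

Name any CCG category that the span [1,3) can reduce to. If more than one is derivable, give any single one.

[0,5] S   <
  [0,3] PP   >
    [0,1] "often" : PP/S
    [1,3] S   <
      [1,2] "saw" : NP
      [2,3] "idea" : S\NP
  [3,5] S\PP   <
    [3,4] "a" : S
    [4,5] "every" : (S\PP)\S

S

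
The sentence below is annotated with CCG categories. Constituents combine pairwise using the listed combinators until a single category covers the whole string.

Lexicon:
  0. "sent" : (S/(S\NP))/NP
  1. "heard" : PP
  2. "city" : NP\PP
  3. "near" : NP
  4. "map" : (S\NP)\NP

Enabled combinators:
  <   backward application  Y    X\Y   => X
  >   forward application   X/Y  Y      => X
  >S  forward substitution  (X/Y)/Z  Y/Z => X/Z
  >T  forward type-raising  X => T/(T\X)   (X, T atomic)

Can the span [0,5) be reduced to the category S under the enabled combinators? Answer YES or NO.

[0,5] S   >
  [0,3] S/(S\NP)   >
    [0,1] "sent" : (S/(S\NP))/NP
    [1,3] NP   <
      [1,2] "heard" : PP
      [2,3] "city" : NP\PP
  [3,5] S\NP   <
    [3,4] "near" : NP
    [4,5] "map" : (S\NP)\NP

YES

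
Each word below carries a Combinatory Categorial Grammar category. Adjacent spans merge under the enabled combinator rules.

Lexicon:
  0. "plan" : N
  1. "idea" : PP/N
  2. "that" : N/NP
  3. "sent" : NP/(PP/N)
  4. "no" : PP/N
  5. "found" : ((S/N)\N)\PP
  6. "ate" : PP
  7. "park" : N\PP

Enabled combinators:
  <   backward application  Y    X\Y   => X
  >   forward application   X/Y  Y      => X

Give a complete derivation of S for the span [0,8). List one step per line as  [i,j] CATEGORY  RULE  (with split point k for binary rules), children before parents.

[0,8] S   >
  [0,6] S/N   <
    [0,1] "plan" : N
    [1,6] (S/N)\N   <
      [1,5] PP   >
        [1,2] "idea" : PP/N
        [2,5] N   >
          [2,3] "that" : N/NP
          [3,5] NP   >
            [3,4] "sent" : NP/(PP/N)
            [4,5] "no" : PP/N
      [5,6] "found" : ((S/N)\N)\PP
  [6,8] N   <
    [6,7] "ate" : PP
    [7,8] "park" : N\PP

[0,1] N  lex  "plan"
[1,2] PP/N  lex  "idea"
[2,3] N/NP  lex  "that"
[3,4] NP/(PP/N)  lex  "sent"
[4,5] PP/N  lex  "no"
[3,5] NP  >  k=4
[2,5] N  >  k=3
[1,5] PP  >  k=2
[5,6] ((S/N)\N)\PP  lex  "found"
[1,6] (S/N)\N  <  k=5
[0,6] S/N  <  k=1
[6,7] PP  lex  "ate"
[7,8] N\PP  lex  "park"
[6,8] N  <  k=7
[0,8] S  >  k=6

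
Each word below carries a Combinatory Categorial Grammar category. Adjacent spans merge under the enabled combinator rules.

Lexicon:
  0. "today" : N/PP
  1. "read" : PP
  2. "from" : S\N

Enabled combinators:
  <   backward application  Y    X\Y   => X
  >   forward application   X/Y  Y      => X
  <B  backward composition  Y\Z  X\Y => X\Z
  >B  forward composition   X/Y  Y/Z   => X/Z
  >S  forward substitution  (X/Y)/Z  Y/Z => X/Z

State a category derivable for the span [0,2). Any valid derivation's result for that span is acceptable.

N

[0,3] S   <
  [0,2] N   >
    [0,1] "today" : N/PP
    [1,2] "read" : PP
  [2,3] "from" : S\N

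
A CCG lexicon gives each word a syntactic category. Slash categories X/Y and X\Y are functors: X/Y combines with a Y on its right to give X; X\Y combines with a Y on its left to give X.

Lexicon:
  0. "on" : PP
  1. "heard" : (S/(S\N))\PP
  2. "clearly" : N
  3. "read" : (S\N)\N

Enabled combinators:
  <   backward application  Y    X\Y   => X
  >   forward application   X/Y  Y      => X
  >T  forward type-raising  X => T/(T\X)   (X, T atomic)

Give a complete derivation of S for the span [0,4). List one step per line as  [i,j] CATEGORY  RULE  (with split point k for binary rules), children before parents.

[0,4] S   >
  [0,2] S/(S\N)   <
    [0,1] "on" : PP
    [1,2] "heard" : (S/(S\N))\PP
  [2,4] S\N   <
    [2,3] "clearly" : N
    [3,4] "read" : (S\N)\N

[0,1] PP  lex  "on"
[1,2] (S/(S\N))\PP  lex  "heard"
[0,2] S/(S\N)  <  k=1
[2,3] N  lex  "clearly"
[3,4] (S\N)\N  lex  "read"
[2,4] S\N  <  k=3
[0,4] S  >  k=2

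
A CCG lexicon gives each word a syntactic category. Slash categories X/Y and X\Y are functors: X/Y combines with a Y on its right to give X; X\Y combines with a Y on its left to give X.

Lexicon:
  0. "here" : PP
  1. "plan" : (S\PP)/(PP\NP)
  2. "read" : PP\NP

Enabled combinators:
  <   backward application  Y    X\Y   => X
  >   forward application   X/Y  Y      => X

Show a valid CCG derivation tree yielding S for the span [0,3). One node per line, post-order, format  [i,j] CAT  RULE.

[0,3] S   <
  [0,1] "here" : PP
  [1,3] S\PP   >
    [1,2] "plan" : (S\PP)/(PP\NP)
    [2,3] "read" : PP\NP

[0,1] PP  lex  "here"
[1,2] (S\PP)/(PP\NP)  lex  "plan"
[2,3] PP\NP  lex  "read"
[1,3] S\PP  >  k=2
[0,3] S  <  k=1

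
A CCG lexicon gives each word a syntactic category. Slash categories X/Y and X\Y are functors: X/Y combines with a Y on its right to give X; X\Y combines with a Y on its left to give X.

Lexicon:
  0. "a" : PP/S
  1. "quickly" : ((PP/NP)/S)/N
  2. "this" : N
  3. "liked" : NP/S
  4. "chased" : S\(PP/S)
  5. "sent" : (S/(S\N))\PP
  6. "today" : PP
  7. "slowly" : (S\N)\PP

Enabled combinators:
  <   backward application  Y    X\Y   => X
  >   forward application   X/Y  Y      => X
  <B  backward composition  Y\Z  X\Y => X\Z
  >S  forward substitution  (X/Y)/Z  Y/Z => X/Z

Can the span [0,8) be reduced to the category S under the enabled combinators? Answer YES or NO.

YES

[0,8] S   >
  [0,6] S/(S\N)   <
    [0,5] PP   >
      [0,1] "a" : PP/S
      [1,5] S   <
        [1,4] PP/S   >S
          [1,3] (PP/NP)/S   >
            [1,2] "quickly" : ((PP/NP)/S)/N
            [2,3] "this" : N
          [3,4] "liked" : NP/S
        [4,5] "chased" : S\(PP/S)
    [5,6] "sent" : (S/(S\N))\PP
  [6,8] S\N   <
    [6,7] "today" : PP
    [7,8] "slowly" : (S\N)\PP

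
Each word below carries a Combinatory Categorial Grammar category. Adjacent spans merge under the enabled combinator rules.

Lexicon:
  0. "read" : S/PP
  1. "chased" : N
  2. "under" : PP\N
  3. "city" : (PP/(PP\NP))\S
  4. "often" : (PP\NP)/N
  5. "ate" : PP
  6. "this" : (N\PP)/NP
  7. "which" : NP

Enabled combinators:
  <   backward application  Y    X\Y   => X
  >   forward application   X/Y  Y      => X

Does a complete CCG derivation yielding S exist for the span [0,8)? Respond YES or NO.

S/PP N PP\N (PP/(PP\NP))\S (PP\NP)/N PP (N\PP)/NP NP
CKY chart[0,8] = {PP}; S ∉ chart

NO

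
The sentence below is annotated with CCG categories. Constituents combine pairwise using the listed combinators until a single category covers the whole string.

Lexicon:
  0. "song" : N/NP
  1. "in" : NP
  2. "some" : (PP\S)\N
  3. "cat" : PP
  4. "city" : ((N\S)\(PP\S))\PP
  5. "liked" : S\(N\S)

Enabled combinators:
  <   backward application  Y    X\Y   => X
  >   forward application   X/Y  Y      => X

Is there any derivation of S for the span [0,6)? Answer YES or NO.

[0,6] S   <
  [0,5] N\S   <
    [0,3] PP\S   <
      [0,2] N   >
        [0,1] "song" : N/NP
        [1,2] "in" : NP
      [2,3] "some" : (PP\S)\N
    [3,5] (N\S)\(PP\S)   <
      [3,4] "cat" : PP
      [4,5] "city" : ((N\S)\(PP\S))\PP
  [5,6] "liked" : S\(N\S)

YES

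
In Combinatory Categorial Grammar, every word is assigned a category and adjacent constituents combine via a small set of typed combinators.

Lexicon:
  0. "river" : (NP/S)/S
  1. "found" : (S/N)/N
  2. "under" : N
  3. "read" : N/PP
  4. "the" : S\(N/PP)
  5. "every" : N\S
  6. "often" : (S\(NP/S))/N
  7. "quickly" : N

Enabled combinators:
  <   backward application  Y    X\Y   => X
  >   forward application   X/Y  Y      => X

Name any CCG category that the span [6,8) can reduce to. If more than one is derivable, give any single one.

S\(NP/S)

[0,8] S   <
  [0,6] NP/S   >
    [0,1] "river" : (NP/S)/S
    [1,6] S   >
      [1,3] S/N   >
        [1,2] "found" : (S/N)/N
        [2,3] "under" : N
      [3,6] N   <
        [3,5] S   <
          [3,4] "read" : N/PP
          [4,5] "the" : S\(N/PP)
        [5,6] "every" : N\S
  [6,8] S\(NP/S)   >
    [6,7] "often" : (S\(NP/S))/N
    [7,8] "quickly" : N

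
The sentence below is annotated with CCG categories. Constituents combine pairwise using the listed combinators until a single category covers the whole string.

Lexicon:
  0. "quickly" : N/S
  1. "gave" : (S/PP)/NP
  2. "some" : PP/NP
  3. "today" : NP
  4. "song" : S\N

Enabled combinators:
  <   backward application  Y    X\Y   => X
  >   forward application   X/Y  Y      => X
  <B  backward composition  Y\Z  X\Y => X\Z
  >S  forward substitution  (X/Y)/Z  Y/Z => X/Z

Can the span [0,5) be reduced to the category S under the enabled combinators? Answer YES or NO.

YES

[0,5] S   <
  [0,4] N   >
    [0,1] "quickly" : N/S
    [1,4] S   >
      [1,3] S/NP   >S
        [1,2] "gave" : (S/PP)/NP
        [2,3] "some" : PP/NP
      [3,4] "today" : NP
  [4,5] "song" : S\N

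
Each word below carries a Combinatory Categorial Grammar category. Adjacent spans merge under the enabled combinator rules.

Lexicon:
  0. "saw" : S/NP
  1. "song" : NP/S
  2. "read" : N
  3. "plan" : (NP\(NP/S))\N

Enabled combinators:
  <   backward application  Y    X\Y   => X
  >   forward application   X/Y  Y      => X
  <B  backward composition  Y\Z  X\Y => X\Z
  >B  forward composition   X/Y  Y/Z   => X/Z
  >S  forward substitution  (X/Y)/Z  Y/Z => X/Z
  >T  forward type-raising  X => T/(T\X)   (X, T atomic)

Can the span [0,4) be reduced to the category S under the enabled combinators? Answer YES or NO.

[0,4] S   >
  [0,1] "saw" : S/NP
  [1,4] NP   <
    [1,2] "song" : NP/S
    [2,4] NP\(NP/S)   <
      [2,3] "read" : N
      [3,4] "plan" : (NP\(NP/S))\N

YES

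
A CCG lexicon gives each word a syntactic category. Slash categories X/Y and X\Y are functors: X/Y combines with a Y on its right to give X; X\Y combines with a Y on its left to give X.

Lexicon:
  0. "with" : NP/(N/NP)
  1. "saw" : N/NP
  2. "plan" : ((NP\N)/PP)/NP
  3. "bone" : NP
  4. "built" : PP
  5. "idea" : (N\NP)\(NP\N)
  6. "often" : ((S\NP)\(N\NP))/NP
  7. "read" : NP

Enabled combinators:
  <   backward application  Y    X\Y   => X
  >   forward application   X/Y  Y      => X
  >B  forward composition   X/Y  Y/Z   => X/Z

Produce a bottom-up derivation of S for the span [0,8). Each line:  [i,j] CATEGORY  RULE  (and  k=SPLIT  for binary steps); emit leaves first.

[0,1] NP/(N/NP)  lex  "with"
[1,2] N/NP  lex  "saw"
[0,2] NP  >  k=1
[2,3] ((NP\N)/PP)/NP  lex  "plan"
[3,4] NP  lex  "bone"
[2,4] (NP\N)/PP  >  k=3
[4,5] PP  lex  "built"
[2,5] NP\N  >  k=4
[5,6] (N\NP)\(NP\N)  lex  "idea"
[2,6] N\NP  <  k=5
[6,7] ((S\NP)\(N\NP))/NP  lex  "often"
[7,8] NP  lex  "read"
[6,8] (S\NP)\(N\NP)  >  k=7
[2,8] S\NP  <  k=6
[0,8] S  <  k=2

[0,8] S   <
  [0,2] NP   >
    [0,1] "with" : NP/(N/NP)
    [1,2] "saw" : N/NP
  [2,8] S\NP   <
    [2,6] N\NP   <
      [2,5] NP\N   >
        [2,4] (NP\N)/PP   >
          [2,3] "plan" : ((NP\N)/PP)/NP
          [3,4] "bone" : NP
        [4,5] "built" : PP
      [5,6] "idea" : (N\NP)\(NP\N)
    [6,8] (S\NP)\(N\NP)   >
      [6,7] "often" : ((S\NP)\(N\NP))/NP
      [7,8] "read" : NP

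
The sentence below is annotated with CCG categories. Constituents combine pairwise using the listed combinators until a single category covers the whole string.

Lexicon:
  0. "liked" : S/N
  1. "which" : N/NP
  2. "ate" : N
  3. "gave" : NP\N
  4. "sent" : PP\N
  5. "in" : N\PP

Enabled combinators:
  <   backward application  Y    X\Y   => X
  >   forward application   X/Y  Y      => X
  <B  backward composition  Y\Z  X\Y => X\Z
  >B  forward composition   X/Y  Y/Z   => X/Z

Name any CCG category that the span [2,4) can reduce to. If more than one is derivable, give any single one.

[0,6] S   >
  [0,1] "liked" : S/N
  [1,6] N   <
    [1,5] PP   <
      [1,4] N   >
        [1,2] "which" : N/NP
        [2,4] NP   <
          [2,3] "ate" : N
          [3,4] "gave" : NP\N
      [4,5] "sent" : PP\N
    [5,6] "in" : N\PP

NP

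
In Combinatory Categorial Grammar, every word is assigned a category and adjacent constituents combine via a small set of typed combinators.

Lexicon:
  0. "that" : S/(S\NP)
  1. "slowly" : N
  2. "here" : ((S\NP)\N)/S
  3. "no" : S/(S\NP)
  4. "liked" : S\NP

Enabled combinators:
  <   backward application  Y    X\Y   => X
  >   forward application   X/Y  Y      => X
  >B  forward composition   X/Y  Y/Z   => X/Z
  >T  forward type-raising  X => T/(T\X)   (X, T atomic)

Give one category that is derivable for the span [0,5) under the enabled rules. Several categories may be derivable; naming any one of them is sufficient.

S

[0,5] S   >
  [0,1] "that" : S/(S\NP)
  [1,5] S\NP   <
    [1,2] "slowly" : N
    [2,5] (S\NP)\N   >
      [2,3] "here" : ((S\NP)\N)/S
      [3,5] S   >
        [3,4] "no" : S/(S\NP)
        [4,5] "liked" : S\NP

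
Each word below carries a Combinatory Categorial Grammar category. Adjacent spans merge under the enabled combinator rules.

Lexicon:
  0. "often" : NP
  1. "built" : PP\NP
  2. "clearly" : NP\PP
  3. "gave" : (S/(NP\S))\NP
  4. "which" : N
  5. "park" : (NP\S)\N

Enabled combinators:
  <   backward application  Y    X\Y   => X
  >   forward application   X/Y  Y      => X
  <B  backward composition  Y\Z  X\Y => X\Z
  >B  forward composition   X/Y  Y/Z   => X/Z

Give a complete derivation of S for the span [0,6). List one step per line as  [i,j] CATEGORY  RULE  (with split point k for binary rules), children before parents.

[0,6] S   >
  [0,4] S/(NP\S)   <
    [0,3] NP   <
      [0,2] PP   <
        [0,1] "often" : NP
        [1,2] "built" : PP\NP
      [2,3] "clearly" : NP\PP
    [3,4] "gave" : (S/(NP\S))\NP
  [4,6] NP\S   <
    [4,5] "which" : N
    [5,6] "park" : (NP\S)\N

[0,1] NP  lex  "often"
[1,2] PP\NP  lex  "built"
[0,2] PP  <  k=1
[2,3] NP\PP  lex  "clearly"
[0,3] NP  <  k=2
[3,4] (S/(NP\S))\NP  lex  "gave"
[0,4] S/(NP\S)  <  k=3
[4,5] N  lex  "which"
[5,6] (NP\S)\N  lex  "park"
[4,6] NP\S  <  k=5
[0,6] S  >  k=4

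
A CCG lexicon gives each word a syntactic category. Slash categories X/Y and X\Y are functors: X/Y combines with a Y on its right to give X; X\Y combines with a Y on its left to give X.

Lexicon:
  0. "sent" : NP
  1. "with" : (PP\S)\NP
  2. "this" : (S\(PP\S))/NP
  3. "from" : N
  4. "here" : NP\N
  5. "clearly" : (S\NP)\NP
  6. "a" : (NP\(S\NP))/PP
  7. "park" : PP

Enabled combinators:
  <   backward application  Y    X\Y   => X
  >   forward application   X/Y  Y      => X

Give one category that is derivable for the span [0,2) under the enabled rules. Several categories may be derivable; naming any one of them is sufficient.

[0,8] S   <
  [0,2] PP\S   <
    [0,1] "sent" : NP
    [1,2] "with" : (PP\S)\NP
  [2,8] S\(PP\S)   >
    [2,3] "this" : (S\(PP\S))/NP
    [3,8] NP   <
      [3,6] S\NP   <
        [3,5] NP   <
          [3,4] "from" : N
          [4,5] "here" : NP\N
        [5,6] "clearly" : (S\NP)\NP
      [6,8] NP\(S\NP)   >
        [6,7] "a" : (NP\(S\NP))/PP
        [7,8] "park" : PP

PP\S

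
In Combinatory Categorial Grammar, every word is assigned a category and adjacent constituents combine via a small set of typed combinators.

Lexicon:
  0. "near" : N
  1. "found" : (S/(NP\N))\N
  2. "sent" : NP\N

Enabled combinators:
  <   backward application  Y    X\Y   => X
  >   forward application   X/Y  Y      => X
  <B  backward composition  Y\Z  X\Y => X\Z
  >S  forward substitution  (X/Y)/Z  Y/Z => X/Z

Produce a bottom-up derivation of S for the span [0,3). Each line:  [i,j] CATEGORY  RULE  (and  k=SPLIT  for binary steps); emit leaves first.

[0,3] S   >
  [0,2] S/(NP\N)   <
    [0,1] "near" : N
    [1,2] "found" : (S/(NP\N))\N
  [2,3] "sent" : NP\N

[0,1] N  lex  "near"
[1,2] (S/(NP\N))\N  lex  "found"
[0,2] S/(NP\N)  <  k=1
[2,3] NP\N  lex  "sent"
[0,3] S  >  k=2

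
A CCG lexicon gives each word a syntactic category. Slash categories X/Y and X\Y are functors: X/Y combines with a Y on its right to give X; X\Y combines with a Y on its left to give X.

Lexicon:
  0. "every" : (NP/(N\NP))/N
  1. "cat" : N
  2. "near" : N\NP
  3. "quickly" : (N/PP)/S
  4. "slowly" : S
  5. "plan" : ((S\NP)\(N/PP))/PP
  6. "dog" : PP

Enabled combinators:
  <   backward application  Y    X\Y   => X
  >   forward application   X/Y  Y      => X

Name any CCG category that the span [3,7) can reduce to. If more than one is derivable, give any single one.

S\NP

[0,7] S   <
  [0,3] NP   >
    [0,2] NP/(N\NP)   >
      [0,1] "every" : (NP/(N\NP))/N
      [1,2] "cat" : N
    [2,3] "near" : N\NP
  [3,7] S\NP   <
    [3,5] N/PP   >
      [3,4] "quickly" : (N/PP)/S
      [4,5] "slowly" : S
    [5,7] (S\NP)\(N/PP)   >
      [5,6] "plan" : ((S\NP)\(N/PP))/PP
      [6,7] "dog" : PP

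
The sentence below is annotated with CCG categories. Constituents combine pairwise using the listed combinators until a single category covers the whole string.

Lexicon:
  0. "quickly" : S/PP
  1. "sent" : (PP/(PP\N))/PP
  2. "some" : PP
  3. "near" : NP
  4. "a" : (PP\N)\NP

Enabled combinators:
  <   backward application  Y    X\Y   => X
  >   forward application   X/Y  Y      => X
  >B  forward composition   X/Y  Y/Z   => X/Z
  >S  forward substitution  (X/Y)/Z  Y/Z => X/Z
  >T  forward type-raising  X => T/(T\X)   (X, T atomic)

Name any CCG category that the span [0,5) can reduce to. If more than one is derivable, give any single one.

[0,5] S   >
  [0,1] "quickly" : S/PP
  [1,5] PP   >
    [1,3] PP/(PP\N)   >
      [1,2] "sent" : (PP/(PP\N))/PP
      [2,3] "some" : PP
    [3,5] PP\N   <
      [3,4] "near" : NP
      [4,5] "a" : (PP\N)\NP

S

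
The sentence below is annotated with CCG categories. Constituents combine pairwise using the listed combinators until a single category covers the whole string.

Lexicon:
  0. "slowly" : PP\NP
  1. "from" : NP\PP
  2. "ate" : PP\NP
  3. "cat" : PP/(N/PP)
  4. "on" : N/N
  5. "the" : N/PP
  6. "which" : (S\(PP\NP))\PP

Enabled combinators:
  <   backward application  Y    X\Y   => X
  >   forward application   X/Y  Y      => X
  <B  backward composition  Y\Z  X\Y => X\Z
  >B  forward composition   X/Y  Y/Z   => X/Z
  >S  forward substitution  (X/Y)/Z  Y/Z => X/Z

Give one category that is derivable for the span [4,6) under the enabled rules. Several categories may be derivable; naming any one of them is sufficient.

[0,7] S   <
  [0,3] PP\NP   <B
    [0,1] "slowly" : PP\NP
    [1,3] PP\PP   <B
      [1,2] "from" : NP\PP
      [2,3] "ate" : PP\NP
  [3,7] S\(PP\NP)   <
    [3,6] PP   >
      [3,4] "cat" : PP/(N/PP)
      [4,6] N/PP   >B
        [4,5] "on" : N/N
        [5,6] "the" : N/PP
    [6,7] "which" : (S\(PP\NP))\PP

N/PP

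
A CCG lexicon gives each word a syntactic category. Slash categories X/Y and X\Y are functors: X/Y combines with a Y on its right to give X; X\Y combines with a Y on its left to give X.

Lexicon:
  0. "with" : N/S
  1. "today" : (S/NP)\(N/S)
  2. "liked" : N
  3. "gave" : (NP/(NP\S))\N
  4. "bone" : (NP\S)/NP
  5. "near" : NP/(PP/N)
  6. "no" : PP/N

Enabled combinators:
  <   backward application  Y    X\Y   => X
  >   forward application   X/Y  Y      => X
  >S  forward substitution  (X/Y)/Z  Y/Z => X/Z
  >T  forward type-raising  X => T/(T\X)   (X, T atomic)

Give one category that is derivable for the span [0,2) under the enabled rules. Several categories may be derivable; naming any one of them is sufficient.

S/NP

[0,7] S   >
  [0,2] S/NP   <
    [0,1] "with" : N/S
    [1,2] "today" : (S/NP)\(N/S)
  [2,7] NP   >
    [2,4] NP/(NP\S)   <
      [2,3] "liked" : N
      [3,4] "gave" : (NP/(NP\S))\N
    [4,7] NP\S   >
      [4,5] "bone" : (NP\S)/NP
      [5,7] NP   >
        [5,6] "near" : NP/(PP/N)
        [6,7] "no" : PP/N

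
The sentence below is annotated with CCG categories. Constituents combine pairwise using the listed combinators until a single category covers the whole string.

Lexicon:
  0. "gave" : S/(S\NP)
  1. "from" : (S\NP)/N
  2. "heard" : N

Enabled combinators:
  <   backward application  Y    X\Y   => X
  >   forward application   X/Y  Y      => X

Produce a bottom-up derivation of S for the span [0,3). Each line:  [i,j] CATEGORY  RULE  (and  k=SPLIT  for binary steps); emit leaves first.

[0,1] S/(S\NP)  lex  "gave"
[1,2] (S\NP)/N  lex  "from"
[2,3] N  lex  "heard"
[1,3] S\NP  >  k=2
[0,3] S  >  k=1

[0,3] S   >
  [0,1] "gave" : S/(S\NP)
  [1,3] S\NP   >
    [1,2] "from" : (S\NP)/N
    [2,3] "heard" : N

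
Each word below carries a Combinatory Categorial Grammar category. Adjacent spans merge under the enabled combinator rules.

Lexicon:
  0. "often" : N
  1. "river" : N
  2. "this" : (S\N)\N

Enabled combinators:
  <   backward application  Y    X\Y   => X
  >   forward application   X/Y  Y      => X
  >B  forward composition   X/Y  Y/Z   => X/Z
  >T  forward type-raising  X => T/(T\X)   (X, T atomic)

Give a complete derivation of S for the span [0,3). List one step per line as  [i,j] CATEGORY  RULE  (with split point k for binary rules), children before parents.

[0,1] N  lex  "often"
[1,2] N  lex  "river"
[2,3] (S\N)\N  lex  "this"
[1,3] S\N  <  k=2
[0,3] S  <  k=1

[0,3] S   <
  [0,1] "often" : N
  [1,3] S\N   <
    [1,2] "river" : N
    [2,3] "this" : (S\N)\N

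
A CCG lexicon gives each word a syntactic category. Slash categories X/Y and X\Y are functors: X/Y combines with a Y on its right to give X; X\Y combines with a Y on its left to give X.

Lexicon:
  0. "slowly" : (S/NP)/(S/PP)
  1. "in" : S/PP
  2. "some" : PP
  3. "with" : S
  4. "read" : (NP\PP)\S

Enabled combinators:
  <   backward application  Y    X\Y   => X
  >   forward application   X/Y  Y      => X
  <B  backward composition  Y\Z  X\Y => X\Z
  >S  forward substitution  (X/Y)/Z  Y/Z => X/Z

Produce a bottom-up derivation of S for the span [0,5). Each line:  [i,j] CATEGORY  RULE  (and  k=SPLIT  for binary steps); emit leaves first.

[0,1] (S/NP)/(S/PP)  lex  "slowly"
[1,2] S/PP  lex  "in"
[0,2] S/NP  >  k=1
[2,3] PP  lex  "some"
[3,4] S  lex  "with"
[4,5] (NP\PP)\S  lex  "read"
[3,5] NP\PP  <  k=4
[2,5] NP  <  k=3
[0,5] S  >  k=2

[0,5] S   >
  [0,2] S/NP   >
    [0,1] "slowly" : (S/NP)/(S/PP)
    [1,2] "in" : S/PP
  [2,5] NP   <
    [2,3] "some" : PP
    [3,5] NP\PP   <
      [3,4] "with" : S
      [4,5] "read" : (NP\PP)\S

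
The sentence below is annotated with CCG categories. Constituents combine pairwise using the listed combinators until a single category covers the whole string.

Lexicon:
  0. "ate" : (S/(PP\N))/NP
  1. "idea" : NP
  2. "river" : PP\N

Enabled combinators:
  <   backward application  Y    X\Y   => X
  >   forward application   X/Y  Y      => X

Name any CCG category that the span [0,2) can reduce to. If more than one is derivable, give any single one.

S/(PP\N)

[0,3] S   >
  [0,2] S/(PP\N)   >
    [0,1] "ate" : (S/(PP\N))/NP
    [1,2] "idea" : NP
  [2,3] "river" : PP\N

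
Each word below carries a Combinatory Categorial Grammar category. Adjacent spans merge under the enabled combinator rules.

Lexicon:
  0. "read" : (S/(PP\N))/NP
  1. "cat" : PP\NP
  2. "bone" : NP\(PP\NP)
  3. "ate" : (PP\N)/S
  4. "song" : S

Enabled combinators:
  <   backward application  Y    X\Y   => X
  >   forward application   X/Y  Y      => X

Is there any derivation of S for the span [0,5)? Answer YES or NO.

[0,5] S   >
  [0,3] S/(PP\N)   >
    [0,1] "read" : (S/(PP\N))/NP
    [1,3] NP   <
      [1,2] "cat" : PP\NP
      [2,3] "bone" : NP\(PP\NP)
  [3,5] PP\N   >
    [3,4] "ate" : (PP\N)/S
    [4,5] "song" : S

YES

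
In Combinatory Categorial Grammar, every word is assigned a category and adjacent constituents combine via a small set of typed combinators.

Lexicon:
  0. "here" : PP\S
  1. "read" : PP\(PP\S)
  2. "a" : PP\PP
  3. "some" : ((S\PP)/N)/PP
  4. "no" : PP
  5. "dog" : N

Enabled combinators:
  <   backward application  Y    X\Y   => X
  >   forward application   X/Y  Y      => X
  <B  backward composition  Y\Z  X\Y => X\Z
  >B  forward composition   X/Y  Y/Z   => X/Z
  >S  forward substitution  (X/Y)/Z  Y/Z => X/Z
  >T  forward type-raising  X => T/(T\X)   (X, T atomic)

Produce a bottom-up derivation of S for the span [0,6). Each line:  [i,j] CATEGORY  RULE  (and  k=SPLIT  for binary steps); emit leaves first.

[0,6] S   <
  [0,2] PP   <
    [0,1] "here" : PP\S
    [1,2] "read" : PP\(PP\S)
  [2,6] S\PP   <B
    [2,3] "a" : PP\PP
    [3,6] S\PP   >
      [3,5] (S\PP)/N   >
        [3,4] "some" : ((S\PP)/N)/PP
        [4,5] "no" : PP
      [5,6] "dog" : N

[0,1] PP\S  lex  "here"
[1,2] PP\(PP\S)  lex  "read"
[0,2] PP  <  k=1
[2,3] PP\PP  lex  "a"
[3,4] ((S\PP)/N)/PP  lex  "some"
[4,5] PP  lex  "no"
[3,5] (S\PP)/N  >  k=4
[5,6] N  lex  "dog"
[3,6] S\PP  >  k=5
[2,6] S\PP  <B  k=3
[0,6] S  <  k=2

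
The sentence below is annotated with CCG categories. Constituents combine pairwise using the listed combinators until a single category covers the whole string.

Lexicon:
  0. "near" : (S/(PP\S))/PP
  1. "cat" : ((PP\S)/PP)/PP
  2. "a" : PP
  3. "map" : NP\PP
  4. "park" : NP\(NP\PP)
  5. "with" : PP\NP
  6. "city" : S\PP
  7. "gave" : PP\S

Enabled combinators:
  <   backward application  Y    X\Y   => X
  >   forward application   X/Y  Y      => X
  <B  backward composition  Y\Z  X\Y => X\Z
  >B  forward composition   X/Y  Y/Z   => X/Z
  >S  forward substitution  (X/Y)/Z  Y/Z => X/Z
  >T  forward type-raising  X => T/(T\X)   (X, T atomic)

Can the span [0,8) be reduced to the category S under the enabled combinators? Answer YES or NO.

[0,8] S   >
  [0,3] S/PP   >S
    [0,1] "near" : (S/(PP\S))/PP
    [1,3] (PP\S)/PP   >
      [1,2] "cat" : ((PP\S)/PP)/PP
      [2,3] "a" : PP
  [3,8] PP   <
    [3,7] S   <
      [3,5] NP   <
        [3,4] "map" : NP\PP
        [4,5] "park" : NP\(NP\PP)
      [5,7] S\NP   <B
        [5,6] "with" : PP\NP
        [6,7] "city" : S\PP
    [7,8] "gave" : PP\S

YES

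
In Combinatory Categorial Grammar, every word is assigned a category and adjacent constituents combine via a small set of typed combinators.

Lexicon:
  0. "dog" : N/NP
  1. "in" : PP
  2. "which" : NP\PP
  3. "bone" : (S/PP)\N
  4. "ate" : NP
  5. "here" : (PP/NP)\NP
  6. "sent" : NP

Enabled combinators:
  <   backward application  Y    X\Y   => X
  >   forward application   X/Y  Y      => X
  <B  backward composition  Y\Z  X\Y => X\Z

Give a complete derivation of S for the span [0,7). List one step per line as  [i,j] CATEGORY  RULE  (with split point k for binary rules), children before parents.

[0,7] S   >
  [0,4] S/PP   <
    [0,3] N   >
      [0,1] "dog" : N/NP
      [1,3] NP   <
        [1,2] "in" : PP
        [2,3] "which" : NP\PP
    [3,4] "bone" : (S/PP)\N
  [4,7] PP   >
    [4,6] PP/NP   <
      [4,5] "ate" : NP
      [5,6] "here" : (PP/NP)\NP
    [6,7] "sent" : NP

[0,1] N/NP  lex  "dog"
[1,2] PP  lex  "in"
[2,3] NP\PP  lex  "which"
[1,3] NP  <  k=2
[0,3] N  >  k=1
[3,4] (S/PP)\N  lex  "bone"
[0,4] S/PP  <  k=3
[4,5] NP  lex  "ate"
[5,6] (PP/NP)\NP  lex  "here"
[4,6] PP/NP  <  k=5
[6,7] NP  lex  "sent"
[4,7] PP  >  k=6
[0,7] S  >  k=4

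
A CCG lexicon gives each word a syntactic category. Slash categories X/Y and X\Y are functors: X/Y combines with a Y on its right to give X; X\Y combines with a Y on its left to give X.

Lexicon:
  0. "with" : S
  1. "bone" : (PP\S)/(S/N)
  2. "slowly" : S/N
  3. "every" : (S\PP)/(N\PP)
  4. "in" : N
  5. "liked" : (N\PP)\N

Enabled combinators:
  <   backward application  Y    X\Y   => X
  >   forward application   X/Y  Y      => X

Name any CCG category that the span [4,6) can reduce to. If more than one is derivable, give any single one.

[0,6] S   <
  [0,3] PP   <
    [0,1] "with" : S
    [1,3] PP\S   >
      [1,2] "bone" : (PP\S)/(S/N)
      [2,3] "slowly" : S/N
  [3,6] S\PP   >
    [3,4] "every" : (S\PP)/(N\PP)
    [4,6] N\PP   <
      [4,5] "in" : N
      [5,6] "liked" : (N\PP)\N

N\PP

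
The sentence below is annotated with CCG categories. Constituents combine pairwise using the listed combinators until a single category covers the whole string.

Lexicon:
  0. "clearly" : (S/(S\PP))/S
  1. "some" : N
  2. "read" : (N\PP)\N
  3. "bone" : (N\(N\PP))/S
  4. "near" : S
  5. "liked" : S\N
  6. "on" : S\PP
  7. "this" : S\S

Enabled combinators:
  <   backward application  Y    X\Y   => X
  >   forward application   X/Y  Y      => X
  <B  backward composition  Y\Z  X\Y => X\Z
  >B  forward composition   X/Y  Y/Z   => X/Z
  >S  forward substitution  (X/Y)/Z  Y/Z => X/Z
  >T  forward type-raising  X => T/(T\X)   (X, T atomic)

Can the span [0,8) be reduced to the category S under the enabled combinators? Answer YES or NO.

YES

[0,8] S   >
  [0,6] S/(S\PP)   >
    [0,1] "clearly" : (S/(S\PP))/S
    [1,6] S   <
      [1,5] N   <
        [1,3] N\PP   <
          [1,2] "some" : N
          [2,3] "read" : (N\PP)\N
        [3,5] N\(N\PP)   >
          [3,4] "bone" : (N\(N\PP))/S
          [4,5] "near" : S
      [5,6] "liked" : S\N
  [6,8] S\PP   <B
    [6,7] "on" : S\PP
    [7,8] "this" : S\S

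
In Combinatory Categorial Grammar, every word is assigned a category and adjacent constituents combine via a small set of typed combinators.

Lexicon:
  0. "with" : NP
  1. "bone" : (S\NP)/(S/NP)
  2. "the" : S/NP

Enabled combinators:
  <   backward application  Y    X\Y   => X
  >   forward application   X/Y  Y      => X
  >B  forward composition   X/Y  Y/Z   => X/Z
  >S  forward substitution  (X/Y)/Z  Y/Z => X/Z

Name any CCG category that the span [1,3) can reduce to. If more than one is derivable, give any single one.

S\NP

[0,3] S   <
  [0,1] "with" : NP
  [1,3] S\NP   >
    [1,2] "bone" : (S\NP)/(S/NP)
    [2,3] "the" : S/NP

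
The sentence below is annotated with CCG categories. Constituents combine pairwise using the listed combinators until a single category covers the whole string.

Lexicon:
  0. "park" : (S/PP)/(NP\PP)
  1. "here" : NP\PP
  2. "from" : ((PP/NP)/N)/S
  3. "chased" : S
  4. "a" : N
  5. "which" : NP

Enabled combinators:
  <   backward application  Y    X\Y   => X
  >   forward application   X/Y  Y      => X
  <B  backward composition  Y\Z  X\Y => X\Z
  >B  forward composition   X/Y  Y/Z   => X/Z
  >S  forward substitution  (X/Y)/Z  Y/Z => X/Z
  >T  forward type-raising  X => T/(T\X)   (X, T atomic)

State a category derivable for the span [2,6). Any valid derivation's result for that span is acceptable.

[0,6] S   >
  [0,2] S/PP   >
    [0,1] "park" : (S/PP)/(NP\PP)
    [1,2] "here" : NP\PP
  [2,6] PP   >
    [2,5] PP/NP   >
      [2,4] (PP/NP)/N   >
        [2,3] "from" : ((PP/NP)/N)/S
        [3,4] "chased" : S
      [4,5] "a" : N
    [5,6] "which" : NP

PP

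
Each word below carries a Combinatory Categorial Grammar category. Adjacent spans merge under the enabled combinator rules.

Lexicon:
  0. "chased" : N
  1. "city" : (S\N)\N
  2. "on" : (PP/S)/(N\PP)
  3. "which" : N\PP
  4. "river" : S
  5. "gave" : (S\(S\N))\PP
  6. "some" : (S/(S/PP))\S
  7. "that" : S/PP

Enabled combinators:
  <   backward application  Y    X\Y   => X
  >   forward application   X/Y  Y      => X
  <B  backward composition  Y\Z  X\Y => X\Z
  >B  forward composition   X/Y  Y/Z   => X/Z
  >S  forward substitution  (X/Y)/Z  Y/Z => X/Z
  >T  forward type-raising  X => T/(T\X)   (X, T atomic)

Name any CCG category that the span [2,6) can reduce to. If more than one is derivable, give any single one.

S\(S\N)

[0,8] S   >
  [0,7] S/(S/PP)   <
    [0,6] S   <
      [0,2] S\N   <
        [0,1] "chased" : N
        [1,2] "city" : (S\N)\N
      [2,6] S\(S\N)   <
        [2,5] PP   >
          [2,4] PP/S   >
            [2,3] "on" : (PP/S)/(N\PP)
            [3,4] "which" : N\PP
          [4,5] "river" : S
        [5,6] "gave" : (S\(S\N))\PP
    [6,7] "some" : (S/(S/PP))\S
  [7,8] "that" : S/PP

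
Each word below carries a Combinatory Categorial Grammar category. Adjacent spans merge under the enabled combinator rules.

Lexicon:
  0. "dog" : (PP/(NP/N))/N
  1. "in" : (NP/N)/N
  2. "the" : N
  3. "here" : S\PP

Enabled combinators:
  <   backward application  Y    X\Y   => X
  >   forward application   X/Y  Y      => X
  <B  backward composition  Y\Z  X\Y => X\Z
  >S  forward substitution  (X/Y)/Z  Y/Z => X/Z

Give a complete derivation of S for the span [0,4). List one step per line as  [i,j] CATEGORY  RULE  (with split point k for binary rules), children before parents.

[0,1] (PP/(NP/N))/N  lex  "dog"
[1,2] (NP/N)/N  lex  "in"
[0,2] PP/N  >S  k=1
[2,3] N  lex  "the"
[0,3] PP  >  k=2
[3,4] S\PP  lex  "here"
[0,4] S  <  k=3

[0,4] S   <
  [0,3] PP   >
    [0,2] PP/N   >S
      [0,1] "dog" : (PP/(NP/N))/N
      [1,2] "in" : (NP/N)/N
    [2,3] "the" : N
  [3,4] "here" : S\PP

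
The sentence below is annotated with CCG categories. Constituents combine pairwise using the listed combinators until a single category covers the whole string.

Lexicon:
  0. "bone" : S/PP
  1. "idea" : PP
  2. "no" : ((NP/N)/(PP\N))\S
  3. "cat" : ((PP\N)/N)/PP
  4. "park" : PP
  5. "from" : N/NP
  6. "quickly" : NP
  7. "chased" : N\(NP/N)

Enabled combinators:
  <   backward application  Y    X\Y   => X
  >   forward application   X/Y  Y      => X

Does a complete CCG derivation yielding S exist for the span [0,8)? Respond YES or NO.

S/PP PP ((NP/N)/(PP\N))\S ((PP\N)/N)/PP PP N/NP NP N\(NP/N)
CKY chart[0,8] = {N}; S ∉ chart

NO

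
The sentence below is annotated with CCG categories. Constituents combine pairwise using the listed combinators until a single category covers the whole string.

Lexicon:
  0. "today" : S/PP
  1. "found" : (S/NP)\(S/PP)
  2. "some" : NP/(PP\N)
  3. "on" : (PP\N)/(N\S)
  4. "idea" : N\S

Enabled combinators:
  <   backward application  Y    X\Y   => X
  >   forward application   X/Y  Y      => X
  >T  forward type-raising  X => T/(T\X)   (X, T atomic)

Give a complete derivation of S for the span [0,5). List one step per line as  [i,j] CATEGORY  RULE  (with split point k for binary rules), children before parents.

[0,1] S/PP  lex  "today"
[1,2] (S/NP)\(S/PP)  lex  "found"
[0,2] S/NP  <  k=1
[2,3] NP/(PP\N)  lex  "some"
[3,4] (PP\N)/(N\S)  lex  "on"
[4,5] N\S  lex  "idea"
[3,5] PP\N  >  k=4
[2,5] NP  >  k=3
[0,5] S  >  k=2

[0,5] S   >
  [0,2] S/NP   <
    [0,1] "today" : S/PP
    [1,2] "found" : (S/NP)\(S/PP)
  [2,5] NP   >
    [2,3] "some" : NP/(PP\N)
    [3,5] PP\N   >
      [3,4] "on" : (PP\N)/(N\S)
      [4,5] "idea" : N\S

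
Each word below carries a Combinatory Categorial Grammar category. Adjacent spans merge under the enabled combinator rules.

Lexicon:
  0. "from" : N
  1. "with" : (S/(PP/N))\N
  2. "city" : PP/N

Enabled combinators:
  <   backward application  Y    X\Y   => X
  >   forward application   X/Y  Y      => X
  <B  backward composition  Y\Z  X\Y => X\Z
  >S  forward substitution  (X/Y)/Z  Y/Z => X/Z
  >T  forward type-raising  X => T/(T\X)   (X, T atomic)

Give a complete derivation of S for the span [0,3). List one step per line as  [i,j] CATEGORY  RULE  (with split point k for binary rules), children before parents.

[0,1] N  lex  "from"
[1,2] (S/(PP/N))\N  lex  "with"
[0,2] S/(PP/N)  <  k=1
[2,3] PP/N  lex  "city"
[0,3] S  >  k=2

[0,3] S   >
  [0,2] S/(PP/N)   <
    [0,1] "from" : N
    [1,2] "with" : (S/(PP/N))\N
  [2,3] "city" : PP/N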